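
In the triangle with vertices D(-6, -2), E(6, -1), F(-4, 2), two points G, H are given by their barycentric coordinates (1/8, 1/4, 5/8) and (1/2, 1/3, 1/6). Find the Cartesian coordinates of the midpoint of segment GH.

Barycentric coordinates of the midpoint are the average: (5/16, 7/24, 19/48).
Converting: (5/16)·D + (7/24)·E + (19/48)·F = (-41/24, -1/8).

(-41/24, -1/8)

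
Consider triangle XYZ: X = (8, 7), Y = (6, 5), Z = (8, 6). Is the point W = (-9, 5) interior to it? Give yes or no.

no

Barycentric coordinates of W: (15/2, 17/2, -15).
The three coordinates are positive, positive, negative; a point is interior exactly when all three are positive.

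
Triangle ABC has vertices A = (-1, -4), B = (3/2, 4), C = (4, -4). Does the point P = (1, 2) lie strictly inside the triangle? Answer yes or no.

yes

Barycentric coordinates of P: (9/40, 3/4, 1/40).
The three coordinates are positive, positive, positive; a point is interior exactly when all three are positive.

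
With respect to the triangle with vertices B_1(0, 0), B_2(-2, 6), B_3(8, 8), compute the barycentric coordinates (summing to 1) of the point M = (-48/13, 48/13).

Signed area of the reference triangle: [B_1B_2B_3] = ½·(0·(6−8) + (-2)·(8−0) + 8·(0−6)) = ½·(0 − 16 − 48) = -32.
[MB_2B_3] = ½·((-48/13)·(6−8) + (-2)·(8−(48/13)) + 8·(48/13−6)) = ½·(96/13 − 112/13 − 240/13) = -128/13, so the B_1-coordinate is (-128/13)/(-32) = 4/13.
[B_1MB_3] = ½·(0·(48/13−8) + (-48/13)·(8−0) + 8·(0−(48/13))) = ½·(0 − 384/13 − 384/13) = -384/13, so the B_2-coordinate is 12/13.
[B_1B_2M] = ½·(0·(6−(48/13)) + (-2)·(48/13−0) + (-48/13)·(0−6)) = ½·(0 − 96/13 + 288/13) = 96/13, so the B_3-coordinate is -3/13.

(4/13, 12/13, -3/13)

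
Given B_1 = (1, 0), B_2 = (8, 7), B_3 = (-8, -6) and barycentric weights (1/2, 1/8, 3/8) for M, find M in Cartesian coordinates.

(-3/2, -11/8)

M = (1/2)·B_1 + (1/8)·B_2 + (3/8)·B_3.
x-coordinate: (1/2)·1 + (1/8)·8 + (3/8)·(-8) = -3/2.
y-coordinate: (1/2)·0 + (1/8)·7 + (3/8)·(-6) = -11/8.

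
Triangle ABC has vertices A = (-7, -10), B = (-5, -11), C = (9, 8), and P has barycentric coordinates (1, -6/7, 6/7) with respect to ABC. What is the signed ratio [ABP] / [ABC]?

6/7

The signed ratio [ABP]/[ABC] equals the barycentric coordinate of P at vertex C, which is 6/7.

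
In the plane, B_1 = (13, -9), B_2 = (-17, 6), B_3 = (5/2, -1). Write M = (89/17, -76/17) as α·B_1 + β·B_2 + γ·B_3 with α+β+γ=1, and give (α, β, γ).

(10/17, 3/17, 4/17)

Signed area of the reference triangle: [B_1B_2B_3] = ½·(13·(6−(-1)) + (-17)·(-1−(-9)) + (5/2)·(-9−6)) = ½·(91 − 136 − 75/2) = -165/4.
[MB_2B_3] = ½·((89/17)·(6−(-1)) + (-17)·(-1−(-76/17)) + (5/2)·(-76/17−6)) = ½·(623/17 − 59 − 445/17) = -825/34, so the B_1-coordinate is (-825/34)/(-165/4) = 10/17.
[B_1MB_3] = ½·(13·(-76/17−(-1)) + (89/17)·(-1−(-9)) + (5/2)·(-9−(-76/17))) = ½·(-767/17 + 712/17 − 385/34) = -495/68, so the B_2-coordinate is 3/17.
[B_1B_2M] = ½·(13·(6−(-76/17)) + (-17)·(-76/17−(-9)) + (89/17)·(-9−6)) = ½·(2314/17 − 77 − 1335/17) = -165/17, so the B_3-coordinate is 4/17.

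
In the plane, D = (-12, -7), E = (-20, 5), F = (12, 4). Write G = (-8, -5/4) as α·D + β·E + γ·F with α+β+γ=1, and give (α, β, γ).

(1/2, 1/4, 1/4)

Signed area of the reference triangle: [DEF] = ½·((-12)·(5−4) + (-20)·(4−(-7)) + 12·(-7−5)) = ½·(-12 − 220 − 144) = -188.
[GEF] = ½·((-8)·(5−4) + (-20)·(4−(-5/4)) + 12·(-5/4−5)) = ½·(-8 − 105 − 75) = -94, so the D-coordinate is (-94)/(-188) = 1/2.
[DGF] = ½·((-12)·(-5/4−4) + (-8)·(4−(-7)) + 12·(-7−(-5/4))) = ½·(63 − 88 − 69) = -47, so the E-coordinate is 1/4.
[DEG] = ½·((-12)·(5−(-5/4)) + (-20)·(-5/4−(-7)) + (-8)·(-7−5)) = ½·(-75 − 115 + 96) = -47, so the F-coordinate is 1/4.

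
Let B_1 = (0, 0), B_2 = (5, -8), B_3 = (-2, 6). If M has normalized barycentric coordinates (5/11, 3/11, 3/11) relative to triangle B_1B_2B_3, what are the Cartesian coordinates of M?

(9/11, -6/11)

M = (5/11)·B_1 + (3/11)·B_2 + (3/11)·B_3.
x-coordinate: (5/11)·0 + (3/11)·5 + (3/11)·(-2) = 9/11.
y-coordinate: (5/11)·0 + (3/11)·(-8) + (3/11)·6 = -6/11.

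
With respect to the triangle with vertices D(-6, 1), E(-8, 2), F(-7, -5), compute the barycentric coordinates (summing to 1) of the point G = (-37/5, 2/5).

Signed area of the reference triangle: [DEF] = ½·((-6)·(2−(-5)) + (-8)·(-5−1) + (-7)·(1−2)) = ½·(-42 + 48 + 7) = 13/2.
[GEF] = ½·((-37/5)·(2−(-5)) + (-8)·(-5−(2/5)) + (-7)·(2/5−2)) = ½·(-259/5 + 216/5 + 56/5) = 13/10, so the D-coordinate is (13/10)/(13/2) = 1/5.
[DGF] = ½·((-6)·(2/5−(-5)) + (-37/5)·(-5−1) + (-7)·(1−(2/5))) = ½·(-162/5 + 222/5 − 21/5) = 39/10, so the E-coordinate is 3/5.
[DEG] = ½·((-6)·(2−(2/5)) + (-8)·(2/5−1) + (-37/5)·(1−2)) = ½·(-48/5 + 24/5 + 37/5) = 13/10, so the F-coordinate is 1/5.
Check: 1/5 + 3/5 + 1/5 = 1.

(1/5, 3/5, 1/5)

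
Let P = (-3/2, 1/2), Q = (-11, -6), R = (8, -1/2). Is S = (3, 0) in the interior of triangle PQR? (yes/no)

Barycentric coordinates of S: (148/285, 1/285, 136/285).
The three coordinates are positive, positive, positive; a point is interior exactly when all three are positive.

yes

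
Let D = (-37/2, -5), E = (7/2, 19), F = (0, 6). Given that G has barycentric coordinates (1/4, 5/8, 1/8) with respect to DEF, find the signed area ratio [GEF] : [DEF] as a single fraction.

1/4

The signed ratio [GEF]/[DEF] equals the barycentric coordinate of G at vertex D, which is 1/4.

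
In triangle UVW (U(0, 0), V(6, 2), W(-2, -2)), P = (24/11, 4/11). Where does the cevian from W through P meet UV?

(15/4, 5/4)

Barycentric coordinates of P with respect to UVW: (3/11, 5/11, 3/11).
On side UV the W-coordinate is zero; dropping P's W-weight 3/11 and renormalizing the remaining 3/11 : 5/11 gives weights 3/8, 5/8 on U, V.
Q = (3/8)·(0, 0) + (5/8)·(6, 2) = (15/4, 5/4).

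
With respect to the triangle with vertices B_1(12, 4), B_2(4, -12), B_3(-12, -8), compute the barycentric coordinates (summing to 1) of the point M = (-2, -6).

Signed area of the reference triangle: [B_1B_2B_3] = ½·(12·(-12−(-8)) + 4·(-8−4) + (-12)·(4−(-12))) = ½·(-48 − 48 − 192) = -144.
[MB_2B_3] = ½·((-2)·(-12−(-8)) + 4·(-8−(-6)) + (-12)·(-6−(-12))) = ½·(8 − 8 − 72) = -36, so the B_1-coordinate is (-36)/(-144) = 1/4.
[B_1MB_3] = ½·(12·(-6−(-8)) + (-2)·(-8−4) + (-12)·(4−(-6))) = ½·(24 + 24 − 120) = -36, so the B_2-coordinate is 1/4.
[B_1B_2M] = ½·(12·(-12−(-6)) + 4·(-6−4) + (-2)·(4−(-12))) = ½·(-72 − 40 − 32) = -72, so the B_3-coordinate is 1/2.
Check: 1/4 + 1/4 + 1/2 = 1.

(1/4, 1/4, 1/2)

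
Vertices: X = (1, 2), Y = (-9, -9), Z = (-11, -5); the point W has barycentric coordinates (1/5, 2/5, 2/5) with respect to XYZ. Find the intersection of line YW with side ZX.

Line YW meets ZX where the Y-coordinate vanishes; zeroing W's Y-weight and renormalizing leaves Z, X-weights 2/5 : 1/5 → (2/3, 1/3).
So V = (2/3)·Z + (1/3)·X = (-7, -8/3).

(-7, -8/3)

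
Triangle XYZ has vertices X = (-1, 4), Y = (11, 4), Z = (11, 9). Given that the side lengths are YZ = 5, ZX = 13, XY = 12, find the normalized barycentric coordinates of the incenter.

The incenter has barycentric coordinates proportional to the opposite side lengths: (5 : 13 : 12).
Normalizing by 5+13+12 = 30 gives (1/6, 13/30, 2/5).

(1/6, 13/30, 2/5)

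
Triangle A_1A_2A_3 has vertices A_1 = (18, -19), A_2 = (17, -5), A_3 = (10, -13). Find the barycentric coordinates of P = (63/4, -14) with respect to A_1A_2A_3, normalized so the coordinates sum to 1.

Signed area of the reference triangle: [A_1A_2A_3] = ½·(18·(-5−(-13)) + 17·(-13−(-19)) + 10·(-19−(-5))) = ½·(144 + 102 − 140) = 53.
[PA_2A_3] = ½·((63/4)·(-5−(-13)) + 17·(-13−(-14)) + 10·(-14−(-5))) = ½·(126 + 17 − 90) = 53/2, so the A_1-coordinate is (53/2)/53 = 1/2.
[A_1PA_3] = ½·(18·(-14−(-13)) + (63/4)·(-13−(-19)) + 10·(-19−(-14))) = ½·(-18 + 189/2 − 50) = 53/4, so the A_2-coordinate is 1/4.
[A_1A_2P] = ½·(18·(-5−(-14)) + 17·(-14−(-19)) + (63/4)·(-19−(-5))) = ½·(162 + 85 − 441/2) = 53/4, so the A_3-coordinate is 1/4.
Check: 1/2 + 1/4 + 1/4 = 1.

(1/2, 1/4, 1/4)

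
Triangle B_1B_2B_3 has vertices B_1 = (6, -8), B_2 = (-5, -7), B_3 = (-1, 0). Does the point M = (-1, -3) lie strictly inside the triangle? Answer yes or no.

yes

Barycentric coordinates of M: (4/27, 7/27, 16/27).
The three coordinates are positive, positive, positive; a point is interior exactly when all three are positive.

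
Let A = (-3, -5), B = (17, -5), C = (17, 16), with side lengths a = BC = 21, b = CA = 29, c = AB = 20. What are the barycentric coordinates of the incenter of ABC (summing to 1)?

(3/10, 29/70, 2/7)

The incenter has barycentric coordinates proportional to the opposite side lengths: (21 : 29 : 20).
Normalizing by 21+29+20 = 70 gives (3/10, 29/70, 2/7).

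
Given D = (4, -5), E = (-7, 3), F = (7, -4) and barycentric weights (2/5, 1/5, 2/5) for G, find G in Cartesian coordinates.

(3, -3)

G = (2/5)·D + (1/5)·E + (2/5)·F.
x-coordinate: (2/5)·4 + (1/5)·(-7) + (2/5)·7 = 3.
y-coordinate: (2/5)·(-5) + (1/5)·3 + (2/5)·(-4) = -3.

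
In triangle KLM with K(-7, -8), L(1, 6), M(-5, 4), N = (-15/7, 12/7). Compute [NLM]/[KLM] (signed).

2/7

[KLM] = ½·((-7)·(6−4) + 1·(4−(-8)) + (-5)·(-8−6)) = ½·(-14 + 12 + 70) = 34.
[NLM] = ½·((-15/7)·(6−4) + 1·(4−(12/7)) + (-5)·(12/7−6)) = ½·(-30/7 + 16/7 + 150/7) = 68/7, so the ratio is (68/7)/34 = 2/7.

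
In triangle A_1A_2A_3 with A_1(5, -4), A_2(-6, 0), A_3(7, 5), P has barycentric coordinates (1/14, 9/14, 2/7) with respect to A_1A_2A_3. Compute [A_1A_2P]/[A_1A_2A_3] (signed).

2/7

The signed ratio [A_1A_2P]/[A_1A_2A_3] equals the barycentric coordinate of P at vertex A_3, which is 2/7.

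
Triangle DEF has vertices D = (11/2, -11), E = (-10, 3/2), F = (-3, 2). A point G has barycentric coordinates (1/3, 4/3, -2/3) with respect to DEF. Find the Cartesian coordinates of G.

G = (1/3)·D + (4/3)·E + (-2/3)·F.
x-coordinate: (1/3)·(11/2) + (4/3)·(-10) + (-2/3)·(-3) = -19/2.
y-coordinate: (1/3)·(-11) + (4/3)·(3/2) + (-2/3)·2 = -3.

(-19/2, -3)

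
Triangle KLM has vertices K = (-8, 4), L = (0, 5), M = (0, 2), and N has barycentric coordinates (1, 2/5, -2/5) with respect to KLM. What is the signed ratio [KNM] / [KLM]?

The signed ratio [KNM]/[KLM] equals the barycentric coordinate of N at vertex L, which is 2/5.

2/5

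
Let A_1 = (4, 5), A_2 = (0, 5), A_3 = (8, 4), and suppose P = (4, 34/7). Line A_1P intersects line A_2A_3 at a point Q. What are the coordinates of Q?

(4, 9/2)

Barycentric coordinates of P with respect to A_1A_2A_3: (5/7, 1/7, 1/7).
On side A_2A_3 the A_1-coordinate is zero; dropping P's A_1-weight 5/7 and renormalizing the remaining 1/7 : 1/7 gives weights 1/2, 1/2 on A_2, A_3.
Q = (1/2)·(0, 5) + (1/2)·(8, 4) = (4, 9/2).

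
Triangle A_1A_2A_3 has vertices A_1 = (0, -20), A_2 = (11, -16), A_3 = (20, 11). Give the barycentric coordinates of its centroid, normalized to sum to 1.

(1/3, 1/3, 1/3)

The centroid is the average of the vertices, so each weight is 1/3.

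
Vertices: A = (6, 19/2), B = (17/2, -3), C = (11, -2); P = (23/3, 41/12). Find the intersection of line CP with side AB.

(7, 9/2)

Barycentric coordinates of P with respect to ABC: (1/2, 1/3, 1/6).
On side AB the C-coordinate is zero; dropping P's C-weight 1/6 and renormalizing the remaining 1/2 : 1/3 gives weights 3/5, 2/5 on A, B.
Q = (3/5)·(6, 19/2) + (2/5)·(17/2, -3) = (7, 9/2).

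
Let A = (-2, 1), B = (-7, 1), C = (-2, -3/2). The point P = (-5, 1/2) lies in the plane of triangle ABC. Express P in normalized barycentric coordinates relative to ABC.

(1/5, 3/5, 1/5)

Signed area of the reference triangle: [ABC] = ½·((-2)·(1−(-3/2)) + (-7)·(-3/2−1) + (-2)·(1−1)) = ½·(-5 + 35/2 + 0) = 25/4.
[PBC] = ½·((-5)·(1−(-3/2)) + (-7)·(-3/2−(1/2)) + (-2)·(1/2−1)) = ½·(-25/2 + 14 + 1) = 5/4, so the A-coordinate is (5/4)/(25/4) = 1/5.
[APC] = ½·((-2)·(1/2−(-3/2)) + (-5)·(-3/2−1) + (-2)·(1−(1/2))) = ½·(-4 + 25/2 − 1) = 15/4, so the B-coordinate is 3/5.
[ABP] = ½·((-2)·(1−(1/2)) + (-7)·(1/2−1) + (-5)·(1−1)) = ½·(-1 + 7/2 + 0) = 5/4, so the C-coordinate is 1/5.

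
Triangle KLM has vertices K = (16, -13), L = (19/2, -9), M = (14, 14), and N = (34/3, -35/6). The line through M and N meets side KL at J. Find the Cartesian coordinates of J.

(54/5, -49/5)

Barycentric coordinates of N with respect to KLM: (1/6, 2/3, 1/6).
On side KL the M-coordinate is zero; dropping N's M-weight 1/6 and renormalizing the remaining 1/6 : 2/3 gives weights 1/5, 4/5 on K, L.
J = (1/5)·(16, -13) + (4/5)·(19/2, -9) = (54/5, -49/5).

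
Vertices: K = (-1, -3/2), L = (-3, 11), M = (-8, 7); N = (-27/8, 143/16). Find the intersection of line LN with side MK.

Barycentric coordinates of N with respect to KLM: (1/8, 3/4, 1/8).
On side MK the L-coordinate is zero; dropping N's L-weight 3/4 and renormalizing the remaining 1/8 : 1/8 gives weights 1/2, 1/2 on M, K.
J = (1/2)·(-8, 7) + (1/2)·(-1, -3/2) = (-9/2, 11/4).

(-9/2, 11/4)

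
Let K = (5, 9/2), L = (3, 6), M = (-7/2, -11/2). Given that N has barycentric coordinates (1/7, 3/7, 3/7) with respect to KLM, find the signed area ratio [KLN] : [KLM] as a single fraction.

3/7

The signed ratio [KLN]/[KLM] equals the barycentric coordinate of N at vertex M, which is 3/7.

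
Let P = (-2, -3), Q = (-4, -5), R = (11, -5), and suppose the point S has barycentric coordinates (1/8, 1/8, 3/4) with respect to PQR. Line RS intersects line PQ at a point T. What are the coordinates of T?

(-3, -4)

Line RS meets PQ where the R-coordinate vanishes; zeroing S's R-weight and renormalizing leaves P, Q-weights 1/8 : 1/8 → (1/2, 1/2).
So T = (1/2)·P + (1/2)·Q = (-3, -4).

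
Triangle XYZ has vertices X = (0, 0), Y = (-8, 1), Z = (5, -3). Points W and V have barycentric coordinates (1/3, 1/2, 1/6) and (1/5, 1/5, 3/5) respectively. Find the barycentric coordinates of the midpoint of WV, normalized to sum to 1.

(4/15, 7/20, 23/60)

Since both coordinate triples sum to 1, the midpoint's barycentrics are the componentwise average.
(1/3+1/5)/2 = 4/15; similarly 7/20 and 23/60.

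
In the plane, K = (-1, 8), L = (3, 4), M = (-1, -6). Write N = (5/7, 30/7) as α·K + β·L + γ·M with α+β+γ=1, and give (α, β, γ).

Signed area of the reference triangle: [KLM] = ½·((-1)·(4−(-6)) + 3·(-6−8) + (-1)·(8−4)) = ½·(-10 − 42 − 4) = -28.
[NLM] = ½·((5/7)·(4−(-6)) + 3·(-6−(30/7)) + (-1)·(30/7−4)) = ½·(50/7 − 216/7 − 2/7) = -12, so the K-coordinate is (-12)/(-28) = 3/7.
[KNM] = ½·((-1)·(30/7−(-6)) + (5/7)·(-6−8) + (-1)·(8−(30/7))) = ½·(-72/7 − 10 − 26/7) = -12, so the L-coordinate is 3/7.
[KLN] = ½·((-1)·(4−(30/7)) + 3·(30/7−8) + (5/7)·(8−4)) = ½·(2/7 − 78/7 + 20/7) = -4, so the M-coordinate is 1/7.
Check: 3/7 + 3/7 + 1/7 = 1.

(3/7, 3/7, 1/7)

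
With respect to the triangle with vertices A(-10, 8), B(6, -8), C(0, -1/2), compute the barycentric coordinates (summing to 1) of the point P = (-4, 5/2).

Signed area of the reference triangle: [ABC] = ½·((-10)·(-8−(-1/2)) + 6·(-1/2−8) + 0·(8−(-8))) = ½·(75 − 51 + 0) = 12.
[PBC] = ½·((-4)·(-8−(-1/2)) + 6·(-1/2−(5/2)) + 0·(5/2−(-8))) = ½·(30 − 18 + 0) = 6, so the A-coordinate is 6/12 = 1/2.
[APC] = ½·((-10)·(5/2−(-1/2)) + (-4)·(-1/2−8) + 0·(8−(5/2))) = ½·(-30 + 34 + 0) = 2, so the B-coordinate is 1/6.
[ABP] = ½·((-10)·(-8−(5/2)) + 6·(5/2−8) + (-4)·(8−(-8))) = ½·(105 − 33 − 64) = 4, so the C-coordinate is 1/3.

(1/2, 1/6, 1/3)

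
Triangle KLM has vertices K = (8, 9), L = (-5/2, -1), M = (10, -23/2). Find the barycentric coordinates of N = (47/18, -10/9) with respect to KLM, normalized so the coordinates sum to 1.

(2/9, 5/9, 2/9)

Signed area of the reference triangle: [KLM] = ½·(8·(-1−(-23/2)) + (-5/2)·(-23/2−9) + 10·(9−(-1))) = ½·(84 + 205/4 + 100) = 941/8.
[NLM] = ½·((47/18)·(-1−(-23/2)) + (-5/2)·(-23/2−(-10/9)) + 10·(-10/9−(-1))) = ½·(329/12 + 935/36 − 10/9) = 941/36, so the K-coordinate is (941/36)/(941/8) = 2/9.
[KNM] = ½·(8·(-10/9−(-23/2)) + (47/18)·(-23/2−9) + 10·(9−(-10/9))) = ½·(748/9 − 1927/36 + 910/9) = 4705/72, so the L-coordinate is 5/9.
[KLN] = ½·(8·(-1−(-10/9)) + (-5/2)·(-10/9−9) + (47/18)·(9−(-1))) = ½·(8/9 + 455/18 + 235/9) = 941/36, so the M-coordinate is 2/9.
Check: 2/9 + 5/9 + 2/9 = 1.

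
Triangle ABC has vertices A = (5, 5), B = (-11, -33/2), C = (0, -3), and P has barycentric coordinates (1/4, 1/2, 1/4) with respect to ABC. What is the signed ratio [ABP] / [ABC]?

The signed ratio [ABP]/[ABC] equals the barycentric coordinate of P at vertex C, which is 1/4.

1/4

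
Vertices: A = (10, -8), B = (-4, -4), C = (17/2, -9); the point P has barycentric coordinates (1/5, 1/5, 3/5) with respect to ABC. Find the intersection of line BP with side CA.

(71/8, -35/4)

Line BP meets CA where the B-coordinate vanishes; zeroing P's B-weight and renormalizing leaves C, A-weights 3/5 : 1/5 → (3/4, 1/4).
So Q = (3/4)·C + (1/4)·A = (71/8, -35/4).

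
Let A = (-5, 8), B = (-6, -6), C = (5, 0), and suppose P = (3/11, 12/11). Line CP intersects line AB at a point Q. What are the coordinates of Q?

Barycentric coordinates of P with respect to ABC: (3/11, 2/11, 6/11).
On side AB the C-coordinate is zero; dropping P's C-weight 6/11 and renormalizing the remaining 3/11 : 2/11 gives weights 3/5, 2/5 on A, B.
Q = (3/5)·(-5, 8) + (2/5)·(-6, -6) = (-27/5, 12/5).

(-27/5, 12/5)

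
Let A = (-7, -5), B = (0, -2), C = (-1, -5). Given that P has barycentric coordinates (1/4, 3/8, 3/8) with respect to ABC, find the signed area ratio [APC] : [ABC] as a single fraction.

The signed ratio [APC]/[ABC] equals the barycentric coordinate of P at vertex B, which is 3/8.

3/8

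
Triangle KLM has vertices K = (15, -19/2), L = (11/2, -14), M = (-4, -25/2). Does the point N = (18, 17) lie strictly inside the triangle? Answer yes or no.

Barycentric coordinates of N: (1253/228, -989/114, 953/228).
The three coordinates are positive, negative, positive; a point is interior exactly when all three are positive.

no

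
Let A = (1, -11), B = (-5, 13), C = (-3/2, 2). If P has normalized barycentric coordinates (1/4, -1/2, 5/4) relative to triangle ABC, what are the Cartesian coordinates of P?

P = (1/4)·A + (-1/2)·B + (5/4)·C.
x-coordinate: (1/4)·1 + (-1/2)·(-5) + (5/4)·(-3/2) = 7/8.
y-coordinate: (1/4)·(-11) + (-1/2)·13 + (5/4)·2 = -27/4.

(7/8, -27/4)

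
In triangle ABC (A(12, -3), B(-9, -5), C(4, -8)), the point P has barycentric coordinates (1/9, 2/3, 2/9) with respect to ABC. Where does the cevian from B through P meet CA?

Line BP meets CA where the B-coordinate vanishes; zeroing P's B-weight and renormalizing leaves C, A-weights 2/9 : 1/9 → (2/3, 1/3).
So Q = (2/3)·C + (1/3)·A = (20/3, -19/3).

(20/3, -19/3)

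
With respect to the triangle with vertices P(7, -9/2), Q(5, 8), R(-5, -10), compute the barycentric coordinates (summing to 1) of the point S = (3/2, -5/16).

Signed area of the reference triangle: [PQR] = ½·(7·(8−(-10)) + 5·(-10−(-9/2)) + (-5)·(-9/2−8)) = ½·(126 − 55/2 + 125/2) = 161/2.
[SQR] = ½·((3/2)·(8−(-10)) + 5·(-10−(-5/16)) + (-5)·(-5/16−8)) = ½·(27 − 775/16 + 665/16) = 161/16, so the P-coordinate is (161/16)/(161/2) = 1/8.
[PSR] = ½·(7·(-5/16−(-10)) + (3/2)·(-10−(-9/2)) + (-5)·(-9/2−(-5/16))) = ½·(1085/16 − 33/4 + 335/16) = 161/4, so the Q-coordinate is 1/2.
[PQS] = ½·(7·(8−(-5/16)) + 5·(-5/16−(-9/2)) + (3/2)·(-9/2−8)) = ½·(931/16 + 335/16 − 75/4) = 483/16, so the R-coordinate is 3/8.
Check: 1/8 + 1/2 + 3/8 = 1.

(1/8, 1/2, 3/8)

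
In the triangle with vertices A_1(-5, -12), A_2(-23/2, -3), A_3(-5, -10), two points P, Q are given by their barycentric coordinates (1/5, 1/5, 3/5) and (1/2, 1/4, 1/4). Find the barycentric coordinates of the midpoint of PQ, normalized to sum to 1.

(7/20, 9/40, 17/40)

Since both coordinate triples sum to 1, the midpoint's barycentrics are the componentwise average.
(1/5+1/2)/2 = 7/20; similarly 9/40 and 17/40.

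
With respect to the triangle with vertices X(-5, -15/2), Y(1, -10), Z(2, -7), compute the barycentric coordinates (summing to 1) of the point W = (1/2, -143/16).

Signed area of the reference triangle: [XYZ] = ½·((-5)·(-10−(-7)) + 1·(-7−(-15/2)) + 2·(-15/2−(-10))) = ½·(15 + 1/2 + 5) = 41/4.
[WYZ] = ½·((1/2)·(-10−(-7)) + 1·(-7−(-143/16)) + 2·(-143/16−(-10))) = ½·(-3/2 + 31/16 + 17/8) = 41/32, so the X-coordinate is (41/32)/(41/4) = 1/8.
[XWZ] = ½·((-5)·(-143/16−(-7)) + (1/2)·(-7−(-15/2)) + 2·(-15/2−(-143/16))) = ½·(155/16 + 1/4 + 23/8) = 205/32, so the Y-coordinate is 5/8.
[XYW] = ½·((-5)·(-10−(-143/16)) + 1·(-143/16−(-15/2)) + (1/2)·(-15/2−(-10))) = ½·(85/16 − 23/16 + 5/4) = 41/16, so the Z-coordinate is 1/4.
Check: 1/8 + 5/8 + 1/4 = 1.

(1/8, 5/8, 1/4)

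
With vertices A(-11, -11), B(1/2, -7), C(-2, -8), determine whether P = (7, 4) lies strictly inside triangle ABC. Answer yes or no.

Barycentric coordinates of P: (14, 54, -67).
The three coordinates are positive, positive, negative; a point is interior exactly when all three are positive.

no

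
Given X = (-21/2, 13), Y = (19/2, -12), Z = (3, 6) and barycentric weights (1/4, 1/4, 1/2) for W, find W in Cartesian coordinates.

(5/4, 13/4)

W = (1/4)·X + (1/4)·Y + (1/2)·Z.
x-coordinate: (1/4)·(-21/2) + (1/4)·(19/2) + (1/2)·3 = 5/4.
y-coordinate: (1/4)·13 + (1/4)·(-12) + (1/2)·6 = 13/4.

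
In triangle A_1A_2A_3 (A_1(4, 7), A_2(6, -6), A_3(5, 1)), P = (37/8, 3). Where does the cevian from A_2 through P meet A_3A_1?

Barycentric coordinates of P with respect to A_1A_2A_3: (5/8, 1/4, 1/8).
On side A_3A_1 the A_2-coordinate is zero; dropping P's A_2-weight 1/4 and renormalizing the remaining 1/8 : 5/8 gives weights 1/6, 5/6 on A_3, A_1.
Q = (1/6)·(5, 1) + (5/6)·(4, 7) = (25/6, 6).

(25/6, 6)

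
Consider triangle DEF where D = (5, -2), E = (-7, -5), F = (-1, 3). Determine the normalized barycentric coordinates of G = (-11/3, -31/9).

(2/9, 2/3, 1/9)

Signed area of the reference triangle: [DEF] = ½·(5·(-5−3) + (-7)·(3−(-2)) + (-1)·(-2−(-5))) = ½·(-40 − 35 − 3) = -39.
[GEF] = ½·((-11/3)·(-5−3) + (-7)·(3−(-31/9)) + (-1)·(-31/9−(-5))) = ½·(88/3 − 406/9 − 14/9) = -26/3, so the D-coordinate is (-26/3)/(-39) = 2/9.
[DGF] = ½·(5·(-31/9−3) + (-11/3)·(3−(-2)) + (-1)·(-2−(-31/9))) = ½·(-290/9 − 55/3 − 13/9) = -26, so the E-coordinate is 2/3.
[DEG] = ½·(5·(-5−(-31/9)) + (-7)·(-31/9−(-2)) + (-11/3)·(-2−(-5))) = ½·(-70/9 + 91/9 − 11) = -13/3, so the F-coordinate is 1/9.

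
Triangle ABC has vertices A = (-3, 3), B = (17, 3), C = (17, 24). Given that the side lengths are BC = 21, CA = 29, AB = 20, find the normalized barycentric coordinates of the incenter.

(3/10, 29/70, 2/7)

The incenter has barycentric coordinates proportional to the opposite side lengths: (21 : 29 : 20).
Normalizing by 21+29+20 = 70 gives (3/10, 29/70, 2/7).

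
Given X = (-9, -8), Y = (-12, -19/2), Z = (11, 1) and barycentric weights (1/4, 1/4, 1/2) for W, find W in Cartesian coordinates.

(1/4, -31/8)

W = (1/4)·X + (1/4)·Y + (1/2)·Z.
x-coordinate: (1/4)·(-9) + (1/4)·(-12) + (1/2)·11 = 1/4.
y-coordinate: (1/4)·(-8) + (1/4)·(-19/2) + (1/2)·1 = -31/8.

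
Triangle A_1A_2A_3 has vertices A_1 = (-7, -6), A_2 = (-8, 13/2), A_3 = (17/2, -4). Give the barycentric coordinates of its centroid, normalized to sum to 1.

(1/3, 1/3, 1/3)

The centroid is the average of the vertices, so each weight is 1/3.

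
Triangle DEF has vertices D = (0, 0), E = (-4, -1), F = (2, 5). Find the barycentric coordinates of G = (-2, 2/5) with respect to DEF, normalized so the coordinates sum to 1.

(1/5, 3/5, 1/5)

Signed area of the reference triangle: [DEF] = ½·(0·(-1−5) + (-4)·(5−0) + 2·(0−(-1))) = ½·(0 − 20 + 2) = -9.
[GEF] = ½·((-2)·(-1−5) + (-4)·(5−(2/5)) + 2·(2/5−(-1))) = ½·(12 − 92/5 + 14/5) = -9/5, so the D-coordinate is (-9/5)/(-9) = 1/5.
[DGF] = ½·(0·(2/5−5) + (-2)·(5−0) + 2·(0−(2/5))) = ½·(0 − 10 − 4/5) = -27/5, so the E-coordinate is 3/5.
[DEG] = ½·(0·(-1−(2/5)) + (-4)·(2/5−0) + (-2)·(0−(-1))) = ½·(0 − 8/5 − 2) = -9/5, so the F-coordinate is 1/5.
Check: 1/5 + 3/5 + 1/5 = 1.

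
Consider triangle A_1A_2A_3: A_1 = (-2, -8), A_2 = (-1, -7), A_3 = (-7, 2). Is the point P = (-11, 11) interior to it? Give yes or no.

Barycentric coordinates of P: (-6/5, 1/3, 28/15).
The three coordinates are negative, positive, positive; a point is interior exactly when all three are positive.

no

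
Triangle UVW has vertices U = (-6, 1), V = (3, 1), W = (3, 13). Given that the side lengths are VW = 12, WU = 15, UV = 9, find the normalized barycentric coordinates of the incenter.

The incenter has barycentric coordinates proportional to the opposite side lengths: (12 : 15 : 9).
Normalizing by 12+15+9 = 36 gives (1/3, 5/12, 1/4).

(1/3, 5/12, 1/4)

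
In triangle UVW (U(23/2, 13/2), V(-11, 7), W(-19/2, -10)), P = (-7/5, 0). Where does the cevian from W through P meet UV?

(4, 20/3)

Barycentric coordinates of P with respect to UVW: (2/5, 1/5, 2/5).
On side UV the W-coordinate is zero; dropping P's W-weight 2/5 and renormalizing the remaining 2/5 : 1/5 gives weights 2/3, 1/3 on U, V.
Q = (2/3)·(23/2, 13/2) + (1/3)·(-11, 7) = (4, 20/3).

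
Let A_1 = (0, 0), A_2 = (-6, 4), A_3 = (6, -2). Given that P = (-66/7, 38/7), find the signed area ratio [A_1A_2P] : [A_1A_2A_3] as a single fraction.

-3/7

[A_1A_2A_3] = ½·(0·(4−(-2)) + (-6)·(-2−0) + 6·(0−4)) = ½·(0 + 12 − 24) = -6.
[A_1A_2P] = ½·(0·(4−(38/7)) + (-6)·(38/7−0) + (-66/7)·(0−4)) = ½·(0 − 228/7 + 264/7) = 18/7, so the ratio is (18/7)/(-6) = -3/7.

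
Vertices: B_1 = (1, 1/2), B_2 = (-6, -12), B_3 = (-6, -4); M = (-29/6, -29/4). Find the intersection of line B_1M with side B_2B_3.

(-6, -44/5)

Barycentric coordinates of M with respect to B_1B_2B_3: (1/6, 1/2, 1/3).
On side B_2B_3 the B_1-coordinate is zero; dropping M's B_1-weight 1/6 and renormalizing the remaining 1/2 : 1/3 gives weights 3/5, 2/5 on B_2, B_3.
N = (3/5)·(-6, -12) + (2/5)·(-6, -4) = (-6, -44/5).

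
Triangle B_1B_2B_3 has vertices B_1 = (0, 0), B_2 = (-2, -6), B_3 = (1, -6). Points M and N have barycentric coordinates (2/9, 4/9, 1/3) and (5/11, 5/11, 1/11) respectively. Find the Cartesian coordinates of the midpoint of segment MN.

Barycentric coordinates of the midpoint are the average: (67/198, 89/198, 7/33).
Converting: (67/198)·B_1 + (89/198)·B_2 + (7/33)·B_3 = (-68/99, -131/33).

(-68/99, -131/33)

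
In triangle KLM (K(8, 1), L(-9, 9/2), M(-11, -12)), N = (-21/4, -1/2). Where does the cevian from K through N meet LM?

Barycentric coordinates of N with respect to KLM: (1/4, 1/2, 1/4).
On side LM the K-coordinate is zero; dropping N's K-weight 1/4 and renormalizing the remaining 1/2 : 1/4 gives weights 2/3, 1/3 on L, M.
J = (2/3)·(-9, 9/2) + (1/3)·(-11, -12) = (-29/3, -1).

(-29/3, -1)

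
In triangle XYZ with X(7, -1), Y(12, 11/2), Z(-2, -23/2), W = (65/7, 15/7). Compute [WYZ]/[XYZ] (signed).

[XYZ] = ½·(7·(11/2−(-23/2)) + 12·(-23/2−(-1)) + (-2)·(-1−(11/2))) = ½·(119 − 126 + 13) = 3.
[WYZ] = ½·((65/7)·(11/2−(-23/2)) + 12·(-23/2−(15/7)) + (-2)·(15/7−(11/2))) = ½·(1105/7 − 1146/7 + 47/7) = 3/7, so the ratio is (3/7)/3 = 1/7.

1/7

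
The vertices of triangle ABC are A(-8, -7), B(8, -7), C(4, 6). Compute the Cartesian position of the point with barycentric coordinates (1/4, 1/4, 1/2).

P = (1/4)·A + (1/4)·B + (1/2)·C.
x-coordinate: (1/4)·(-8) + (1/4)·8 + (1/2)·4 = 2.
y-coordinate: (1/4)·(-7) + (1/4)·(-7) + (1/2)·6 = -1/2.

(2, -1/2)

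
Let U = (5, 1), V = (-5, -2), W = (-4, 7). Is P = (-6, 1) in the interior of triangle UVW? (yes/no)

Barycentric coordinates of P: (-4/29, 22/29, 11/29).
The three coordinates are negative, positive, positive; a point is interior exactly when all three are positive.

no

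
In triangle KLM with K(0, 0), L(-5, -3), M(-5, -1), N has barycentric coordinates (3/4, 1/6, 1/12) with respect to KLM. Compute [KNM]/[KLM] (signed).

The signed ratio [KNM]/[KLM] equals the barycentric coordinate of N at vertex L, which is 1/6.

1/6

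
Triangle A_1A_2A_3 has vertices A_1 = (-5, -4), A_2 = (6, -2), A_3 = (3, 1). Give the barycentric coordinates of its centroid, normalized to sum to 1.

The centroid is the average of the vertices, so each weight is 1/3.

(1/3, 1/3, 1/3)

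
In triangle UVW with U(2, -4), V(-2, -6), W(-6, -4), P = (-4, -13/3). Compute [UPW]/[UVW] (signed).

1/6

[UVW] = ½·(2·(-6−(-4)) + (-2)·(-4−(-4)) + (-6)·(-4−(-6))) = ½·(-4 + 0 − 12) = -8.
[UPW] = ½·(2·(-13/3−(-4)) + (-4)·(-4−(-4)) + (-6)·(-4−(-13/3))) = ½·(-2/3 + 0 − 2) = -4/3, so the ratio is (-4/3)/(-8) = 1/6.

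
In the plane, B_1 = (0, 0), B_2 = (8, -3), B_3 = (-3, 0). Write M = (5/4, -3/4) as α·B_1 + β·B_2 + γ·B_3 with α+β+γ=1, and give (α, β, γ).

(1/2, 1/4, 1/4)

Signed area of the reference triangle: [B_1B_2B_3] = ½·(0·(-3−0) + 8·(0−0) + (-3)·(0−(-3))) = ½·(0 + 0 − 9) = -9/2.
[MB_2B_3] = ½·((5/4)·(-3−0) + 8·(0−(-3/4)) + (-3)·(-3/4−(-3))) = ½·(-15/4 + 6 − 27/4) = -9/4, so the B_1-coordinate is (-9/4)/(-9/2) = 1/2.
[B_1MB_3] = ½·(0·(-3/4−0) + (5/4)·(0−0) + (-3)·(0−(-3/4))) = ½·(0 + 0 − 9/4) = -9/8, so the B_2-coordinate is 1/4.
[B_1B_2M] = ½·(0·(-3−(-3/4)) + 8·(-3/4−0) + (5/4)·(0−(-3))) = ½·(0 − 6 + 15/4) = -9/8, so the B_3-coordinate is 1/4.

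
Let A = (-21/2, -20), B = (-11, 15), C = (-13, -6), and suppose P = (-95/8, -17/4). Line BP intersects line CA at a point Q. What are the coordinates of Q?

Barycentric coordinates of P with respect to ABC: (1/4, 1/4, 1/2).
On side CA the B-coordinate is zero; dropping P's B-weight 1/4 and renormalizing the remaining 1/2 : 1/4 gives weights 2/3, 1/3 on C, A.
Q = (2/3)·(-13, -6) + (1/3)·(-21/2, -20) = (-73/6, -32/3).

(-73/6, -32/3)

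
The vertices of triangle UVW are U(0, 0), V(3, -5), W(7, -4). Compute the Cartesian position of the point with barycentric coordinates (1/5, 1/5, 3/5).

P = (1/5)·U + (1/5)·V + (3/5)·W.
x-coordinate: (1/5)·0 + (1/5)·3 + (3/5)·7 = 24/5.
y-coordinate: (1/5)·0 + (1/5)·(-5) + (3/5)·(-4) = -17/5.

(24/5, -17/5)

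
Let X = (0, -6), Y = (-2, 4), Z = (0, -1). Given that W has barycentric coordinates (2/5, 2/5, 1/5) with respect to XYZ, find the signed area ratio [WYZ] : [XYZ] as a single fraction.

2/5

The signed ratio [WYZ]/[XYZ] equals the barycentric coordinate of W at vertex X, which is 2/5.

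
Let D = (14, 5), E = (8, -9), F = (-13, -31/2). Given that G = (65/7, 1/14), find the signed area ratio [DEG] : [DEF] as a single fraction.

[DEF] = ½·(14·(-9−(-31/2)) + 8·(-31/2−5) + (-13)·(5−(-9))) = ½·(91 − 164 − 182) = -255/2.
[DEG] = ½·(14·(-9−(1/14)) + 8·(1/14−5) + (65/7)·(5−(-9))) = ½·(-127 − 276/7 + 130) = -255/14, so the ratio is (-255/14)/(-255/2) = 1/7.

1/7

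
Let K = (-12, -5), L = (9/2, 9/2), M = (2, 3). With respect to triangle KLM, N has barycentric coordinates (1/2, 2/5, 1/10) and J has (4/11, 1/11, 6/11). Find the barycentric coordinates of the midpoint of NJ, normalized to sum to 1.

Since both coordinate triples sum to 1, the midpoint's barycentrics are the componentwise average.
(1/2+4/11)/2 = 19/44; similarly 27/110 and 71/220.

(19/44, 27/110, 71/220)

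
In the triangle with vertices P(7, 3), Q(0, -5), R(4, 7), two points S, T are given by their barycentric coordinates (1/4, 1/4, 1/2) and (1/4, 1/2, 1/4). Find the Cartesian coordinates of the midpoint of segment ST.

Barycentric coordinates of the midpoint are the average: (1/4, 3/8, 3/8).
Converting: (1/4)·P + (3/8)·Q + (3/8)·R = (13/4, 3/2).

(13/4, 3/2)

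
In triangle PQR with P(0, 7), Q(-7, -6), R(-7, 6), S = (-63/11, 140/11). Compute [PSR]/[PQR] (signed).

[PQR] = ½·(0·(-6−6) + (-7)·(6−7) + (-7)·(7−(-6))) = ½·(0 + 7 − 91) = -42.
[PSR] = ½·(0·(140/11−6) + (-63/11)·(6−7) + (-7)·(7−(140/11))) = ½·(0 + 63/11 + 441/11) = 252/11, so the ratio is (252/11)/(-42) = -6/11.

-6/11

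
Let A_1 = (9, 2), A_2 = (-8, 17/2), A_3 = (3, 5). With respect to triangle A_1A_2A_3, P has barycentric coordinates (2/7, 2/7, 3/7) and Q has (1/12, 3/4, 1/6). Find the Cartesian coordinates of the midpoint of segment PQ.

Barycentric coordinates of the midpoint are the average: (31/168, 29/56, 25/84).
Converting: (31/168)·A_1 + (29/56)·A_2 + (25/84)·A_3 = (-89/56, 701/112).

(-89/56, 701/112)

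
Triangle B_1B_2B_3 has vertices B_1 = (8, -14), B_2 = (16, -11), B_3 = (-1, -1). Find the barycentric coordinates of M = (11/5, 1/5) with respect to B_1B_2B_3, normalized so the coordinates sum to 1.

(-2/5, 2/5, 1)

Signed area of the reference triangle: [B_1B_2B_3] = ½·(8·(-11−(-1)) + 16·(-1−(-14)) + (-1)·(-14−(-11))) = ½·(-80 + 208 + 3) = 131/2.
[MB_2B_3] = ½·((11/5)·(-11−(-1)) + 16·(-1−(1/5)) + (-1)·(1/5−(-11))) = ½·(-22 − 96/5 − 56/5) = -131/5, so the B_1-coordinate is (-131/5)/(131/2) = -2/5.
[B_1MB_3] = ½·(8·(1/5−(-1)) + (11/5)·(-1−(-14)) + (-1)·(-14−(1/5))) = ½·(48/5 + 143/5 + 71/5) = 131/5, so the B_2-coordinate is 2/5.
[B_1B_2M] = ½·(8·(-11−(1/5)) + 16·(1/5−(-14)) + (11/5)·(-14−(-11))) = ½·(-448/5 + 1136/5 − 33/5) = 131/2, so the B_3-coordinate is 1.
Check: -2/5 + 2/5 + 1 = 1.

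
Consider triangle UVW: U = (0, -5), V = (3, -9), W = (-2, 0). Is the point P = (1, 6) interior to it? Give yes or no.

Barycentric coordinates of P: (-57/7, 27/7, 37/7).
The three coordinates are negative, positive, positive; a point is interior exactly when all three are positive.

no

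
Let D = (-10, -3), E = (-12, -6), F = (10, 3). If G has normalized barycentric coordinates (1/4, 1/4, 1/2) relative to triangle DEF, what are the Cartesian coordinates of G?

G = (1/4)·D + (1/4)·E + (1/2)·F.
x-coordinate: (1/4)·(-10) + (1/4)·(-12) + (1/2)·10 = -1/2.
y-coordinate: (1/4)·(-3) + (1/4)·(-6) + (1/2)·3 = -3/4.

(-1/2, -3/4)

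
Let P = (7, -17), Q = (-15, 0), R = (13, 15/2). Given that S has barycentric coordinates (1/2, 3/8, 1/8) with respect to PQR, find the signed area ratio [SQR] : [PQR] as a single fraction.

1/2

The signed ratio [SQR]/[PQR] equals the barycentric coordinate of S at vertex P, which is 1/2.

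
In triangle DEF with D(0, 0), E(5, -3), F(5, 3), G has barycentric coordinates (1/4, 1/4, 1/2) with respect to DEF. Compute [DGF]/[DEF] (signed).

The signed ratio [DGF]/[DEF] equals the barycentric coordinate of G at vertex E, which is 1/4.

1/4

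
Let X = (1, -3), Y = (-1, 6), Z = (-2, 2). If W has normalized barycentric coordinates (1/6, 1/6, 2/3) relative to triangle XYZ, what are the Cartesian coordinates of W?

W = (1/6)·X + (1/6)·Y + (2/3)·Z.
x-coordinate: (1/6)·1 + (1/6)·(-1) + (2/3)·(-2) = -4/3.
y-coordinate: (1/6)·(-3) + (1/6)·6 + (2/3)·2 = 11/6.

(-4/3, 11/6)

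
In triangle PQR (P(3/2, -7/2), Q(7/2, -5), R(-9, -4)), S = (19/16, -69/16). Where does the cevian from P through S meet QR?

Barycentric coordinates of S with respect to PQR: (3/8, 1/2, 1/8).
On side QR the P-coordinate is zero; dropping S's P-weight 3/8 and renormalizing the remaining 1/2 : 1/8 gives weights 4/5, 1/5 on Q, R.
T = (4/5)·(7/2, -5) + (1/5)·(-9, -4) = (1, -24/5).

(1, -24/5)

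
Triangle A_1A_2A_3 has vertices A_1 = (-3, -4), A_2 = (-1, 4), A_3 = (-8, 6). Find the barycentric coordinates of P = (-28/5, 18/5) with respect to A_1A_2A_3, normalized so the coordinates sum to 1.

(1/5, 1/5, 3/5)

Signed area of the reference triangle: [A_1A_2A_3] = ½·((-3)·(4−6) + (-1)·(6−(-4)) + (-8)·(-4−4)) = ½·(6 − 10 + 64) = 30.
[PA_2A_3] = ½·((-28/5)·(4−6) + (-1)·(6−(18/5)) + (-8)·(18/5−4)) = ½·(56/5 − 12/5 + 16/5) = 6, so the A_1-coordinate is 6/30 = 1/5.
[A_1PA_3] = ½·((-3)·(18/5−6) + (-28/5)·(6−(-4)) + (-8)·(-4−(18/5))) = ½·(36/5 − 56 + 304/5) = 6, so the A_2-coordinate is 1/5.
[A_1A_2P] = ½·((-3)·(4−(18/5)) + (-1)·(18/5−(-4)) + (-28/5)·(-4−4)) = ½·(-6/5 − 38/5 + 224/5) = 18, so the A_3-coordinate is 3/5.
Check: 1/5 + 1/5 + 3/5 = 1.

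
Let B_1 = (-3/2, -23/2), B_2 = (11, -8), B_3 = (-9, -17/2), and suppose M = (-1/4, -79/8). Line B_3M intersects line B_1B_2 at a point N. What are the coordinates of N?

(8/3, -31/3)

Barycentric coordinates of M with respect to B_1B_2B_3: (1/2, 1/4, 1/4).
On side B_1B_2 the B_3-coordinate is zero; dropping M's B_3-weight 1/4 and renormalizing the remaining 1/2 : 1/4 gives weights 2/3, 1/3 on B_1, B_2.
N = (2/3)·(-3/2, -23/2) + (1/3)·(11, -8) = (8/3, -31/3).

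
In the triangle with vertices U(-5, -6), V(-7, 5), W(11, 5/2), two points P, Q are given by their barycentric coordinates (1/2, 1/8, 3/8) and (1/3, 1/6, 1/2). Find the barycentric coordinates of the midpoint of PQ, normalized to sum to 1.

(5/12, 7/48, 7/16)

Since both coordinate triples sum to 1, the midpoint's barycentrics are the componentwise average.
(1/2+1/3)/2 = 5/12; similarly 7/48 and 7/16.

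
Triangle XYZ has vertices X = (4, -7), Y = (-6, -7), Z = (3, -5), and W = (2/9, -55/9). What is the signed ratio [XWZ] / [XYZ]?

1/3

[XYZ] = ½·(4·(-7−(-5)) + (-6)·(-5−(-7)) + 3·(-7−(-7))) = ½·(-8 − 12 + 0) = -10.
[XWZ] = ½·(4·(-55/9−(-5)) + (2/9)·(-5−(-7)) + 3·(-7−(-55/9))) = ½·(-40/9 + 4/9 − 8/3) = -10/3, so the ratio is (-10/3)/(-10) = 1/3.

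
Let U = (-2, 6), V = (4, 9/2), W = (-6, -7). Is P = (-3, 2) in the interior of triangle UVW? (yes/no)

yes

Barycentric coordinates of P: (37/56, 1/28, 17/56).
The three coordinates are positive, positive, positive; a point is interior exactly when all three are positive.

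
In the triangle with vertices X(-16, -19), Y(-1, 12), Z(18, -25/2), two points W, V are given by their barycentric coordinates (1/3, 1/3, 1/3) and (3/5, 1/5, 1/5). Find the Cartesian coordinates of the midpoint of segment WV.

(-44/15, -9)

Barycentric coordinates of the midpoint are the average: (7/15, 4/15, 4/15).
Converting: (7/15)·X + (4/15)·Y + (4/15)·Z = (-44/15, -9).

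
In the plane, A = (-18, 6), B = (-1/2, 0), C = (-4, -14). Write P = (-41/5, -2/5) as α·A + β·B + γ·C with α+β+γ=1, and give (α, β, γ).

Signed area of the reference triangle: [ABC] = ½·((-18)·(0−(-14)) + (-1/2)·(-14−6) + (-4)·(6−0)) = ½·(-252 + 10 − 24) = -133.
[PBC] = ½·((-41/5)·(0−(-14)) + (-1/2)·(-14−(-2/5)) + (-4)·(-2/5−0)) = ½·(-574/5 + 34/5 + 8/5) = -266/5, so the A-coordinate is (-266/5)/(-133) = 2/5.
[APC] = ½·((-18)·(-2/5−(-14)) + (-41/5)·(-14−6) + (-4)·(6−(-2/5))) = ½·(-1224/5 + 164 − 128/5) = -266/5, so the B-coordinate is 2/5.
[ABP] = ½·((-18)·(0−(-2/5)) + (-1/2)·(-2/5−6) + (-41/5)·(6−0)) = ½·(-36/5 + 16/5 − 246/5) = -133/5, so the C-coordinate is 1/5.

(2/5, 2/5, 1/5)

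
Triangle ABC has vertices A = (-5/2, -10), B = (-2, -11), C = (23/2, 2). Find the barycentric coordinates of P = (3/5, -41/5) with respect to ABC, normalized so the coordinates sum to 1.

(1/5, 3/5, 1/5)

Signed area of the reference triangle: [ABC] = ½·((-5/2)·(-11−2) + (-2)·(2−(-10)) + (23/2)·(-10−(-11))) = ½·(65/2 − 24 + 23/2) = 10.
[PBC] = ½·((3/5)·(-11−2) + (-2)·(2−(-41/5)) + (23/2)·(-41/5−(-11))) = ½·(-39/5 − 102/5 + 161/5) = 2, so the A-coordinate is 2/10 = 1/5.
[APC] = ½·((-5/2)·(-41/5−2) + (3/5)·(2−(-10)) + (23/2)·(-10−(-41/5))) = ½·(51/2 + 36/5 − 207/10) = 6, so the B-coordinate is 3/5.
[ABP] = ½·((-5/2)·(-11−(-41/5)) + (-2)·(-41/5−(-10)) + (3/5)·(-10−(-11))) = ½·(7 − 18/5 + 3/5) = 2, so the C-coordinate is 1/5.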